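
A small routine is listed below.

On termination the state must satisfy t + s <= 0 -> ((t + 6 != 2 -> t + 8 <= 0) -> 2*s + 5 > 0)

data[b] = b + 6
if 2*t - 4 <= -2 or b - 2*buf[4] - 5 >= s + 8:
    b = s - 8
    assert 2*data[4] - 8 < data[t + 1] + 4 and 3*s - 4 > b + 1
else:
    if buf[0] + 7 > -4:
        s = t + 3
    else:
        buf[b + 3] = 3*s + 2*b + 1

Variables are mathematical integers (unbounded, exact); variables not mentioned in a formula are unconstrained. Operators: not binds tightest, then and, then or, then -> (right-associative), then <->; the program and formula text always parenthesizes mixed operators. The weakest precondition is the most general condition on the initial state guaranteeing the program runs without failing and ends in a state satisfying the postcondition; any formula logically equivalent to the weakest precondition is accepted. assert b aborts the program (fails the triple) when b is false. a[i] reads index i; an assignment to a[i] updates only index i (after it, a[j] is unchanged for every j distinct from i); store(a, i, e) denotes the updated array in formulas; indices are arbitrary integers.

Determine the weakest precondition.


Working backward. After the program, the postcondition t + s <= 0 -> ((t + 6 != 2 -> t + 8 <= 0) -> 2*s + 5 > 0) must hold; in canonical form it is s + t <= 0 -> ((t != -4 -> t <= -8) -> 2*s > -5).
Then branch requires 2*data[4] < data[t + 1] + 12 and 2*s > -3 and (s + t <= 0 -> ((t != -4 -> t <= -8) -> 2*s > -5)); else branch requires (buf[0] > -11 -> (2*t <= -3 -> ((t != -4 -> t <= -8) -> 2*t > -11))) and ((not (buf[0] > -11)) -> (s + t <= 0 -> ((t != -4 -> t <= -8) -> 2*s > -5))).
Before the if: ((2*t <= 2 or b >= 2*buf[4] + s + 13) -> (2*data[4] < data[t + 1] + 12 and 2*s > -3 and (s + t <= 0 -> ((t != -4 -> t <= -8) -> 2*s > -5)))) and ((not (2*t <= 2 or b >= 2*buf[4] + s + 13)) -> ((buf[0] > -11 -> (2*t <= -3 -> ((t != -4 -> t <= -8) -> 2*t > -11))) and ((not (buf[0] > -11)) -> (s + t <= 0 -> ((t != -4 -> t <= -8) -> 2*s > -5)))))
Before data[b] := b + 6: ((2*t <= 2 or b >= 2*buf[4] + s + 13) -> (2*store(data, b, b + 6)[4] < store(data, b, b + 6)[t + 1] + 12 and 2*s > -3 and (s + t <= 0 -> ((t != -4 -> t <= -8) -> 2*s > -5)))) and ((not (2*t <= 2 or b >= 2*buf[4] + s + 13)) -> ((buf[0] > -11 -> (2*t <= -3 -> ((t != -4 -> t <= -8) -> 2*t > -11))) and ((not (buf[0] > -11)) -> (s + t <= 0 -> ((t != -4 -> t <= -8) -> 2*s > -5)))))
Answer: WP = ((2*t <= 2 or b >= 2*buf[4] + s + 13) -> (2*store(data, b, b + 6)[4] < store(data, b, b + 6)[t + 1] + 12 and 2*s > -3 and (s + t <= 0 -> ((t != -4 -> t <= -8) -> 2*s > -5)))) and ((not (2*t <= 2 or b >= 2*buf[4] + s + 13)) -> ((buf[0] > -11 -> (2*t <= -3 -> ((t != -4 -> t <= -8) -> 2*t > -11))) and ((not (buf[0] > -11)) -> (s + t <= 0 -> ((t != -4 -> t <= -8) -> 2*s > -5)))))


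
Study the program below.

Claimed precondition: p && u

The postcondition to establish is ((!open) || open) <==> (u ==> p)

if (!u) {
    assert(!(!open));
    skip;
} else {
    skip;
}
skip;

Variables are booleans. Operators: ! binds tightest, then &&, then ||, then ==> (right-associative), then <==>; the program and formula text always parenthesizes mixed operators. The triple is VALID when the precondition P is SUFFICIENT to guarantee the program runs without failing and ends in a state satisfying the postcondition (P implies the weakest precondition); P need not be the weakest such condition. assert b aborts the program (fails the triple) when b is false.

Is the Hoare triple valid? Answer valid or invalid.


Working backward. After the program, the postcondition ((!open) || open) <==> (u ==> p) must hold; in canonical form it is u ==> p.
Before skip: u ==> p
Then branch requires open && (u ==> p); else branch requires u ==> p.
Before the if: ((!u) ==> (open && (u ==> p))) && (u ==> (u ==> p))
The weakest precondition is ((!u) ==> (open && (u ==> p))) && (u ==> (u ==> p)).
Check whether p && u implies it.
Every state satisfying the precondition satisfies the weakest precondition: the implication holds.
Answer: valid


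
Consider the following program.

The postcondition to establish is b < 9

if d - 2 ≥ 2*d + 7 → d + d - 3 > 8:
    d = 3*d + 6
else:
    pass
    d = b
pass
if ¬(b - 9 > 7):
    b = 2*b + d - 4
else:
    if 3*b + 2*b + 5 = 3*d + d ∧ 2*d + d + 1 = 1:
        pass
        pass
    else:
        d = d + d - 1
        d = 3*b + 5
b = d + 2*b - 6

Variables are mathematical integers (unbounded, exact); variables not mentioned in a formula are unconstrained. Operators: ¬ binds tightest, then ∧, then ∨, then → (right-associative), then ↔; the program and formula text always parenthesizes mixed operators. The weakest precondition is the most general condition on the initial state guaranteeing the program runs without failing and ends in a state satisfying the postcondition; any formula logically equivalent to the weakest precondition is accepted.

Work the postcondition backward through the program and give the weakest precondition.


Working backward. After the program, b < 9 must hold.
Before b := d + 2*b - 6: 2*b + d < 15
Then branch requires 4*b + 3*d < 23; else branch requires ((5*b = 4*d - 5 ∧ 3*d = 0) → 2*b + d < 15) ∧ ((¬(5*b = 4*d - 5 ∧ 3*d = 0)) → 5*b < 10).
Before the if: ((¬(b > 16)) → 4*b + 3*d < 23) ∧ (b > 16 → (((5*b = 4*d - 5 ∧ 3*d = 0) → 2*b + d < 15) ∧ ((¬(5*b = 4*d - 5 ∧ 3*d = 0)) → 5*b < 10)))
Before skip: ((¬(b > 16)) → 4*b + 3*d < 23) ∧ (b > 16 → (((5*b = 4*d - 5 ∧ 3*d = 0) → 2*b + d < 15) ∧ ((¬(5*b = 4*d - 5 ∧ 3*d = 0)) → 5*b < 10)))
Then branch requires ((¬(b > 16)) → 4*b + 9*d < 5) ∧ (b > 16 → (((5*b = 12*d + 19 ∧ 9*d = -18) → 2*b + 3*d < 9) ∧ ((¬(5*b = 12*d + 19 ∧ 9*d = -18)) → 5*b < 10))); else branch requires ((¬(b > 16)) → 7*b < 23) ∧ (b > 16 → (((b = -5 ∧ 3*b = 0) → 3*b < 15) ∧ ((¬(b = -5 ∧ 3*b = 0)) → 5*b < 10))).
Before the if: ((d ≤ -9 → 2*d > 11) → (((¬(b > 16)) → 4*b + 9*d < 5) ∧ (b > 16 → (((5*b = 12*d + 19 ∧ 9*d = -18) → 2*b + 3*d < 9) ∧ ((¬(5*b = 12*d + 19 ∧ 9*d = -18)) → 5*b < 10))))) ∧ ((¬(d ≤ -9 → 2*d > 11)) → (((¬(b > 16)) → 7*b < 23) ∧ (b > 16 → (((b = -5 ∧ 3*b = 0) → 3*b < 15) ∧ ((¬(b = -5 ∧ 3*b = 0)) → 5*b < 10)))))
Answer: WP = ((d ≤ -9 → 2*d > 11) → (((¬(b > 16)) → 4*b + 9*d < 5) ∧ (b > 16 → (((5*b = 12*d + 19 ∧ 9*d = -18) → 2*b + 3*d < 9) ∧ ((¬(5*b = 12*d + 19 ∧ 9*d = -18)) → 5*b < 10))))) ∧ ((¬(d ≤ -9 → 2*d > 11)) → (((¬(b > 16)) → 7*b < 23) ∧ (b > 16 → (((b = -5 ∧ 3*b = 0) → 3*b < 15) ∧ ((¬(b = -5 ∧ 3*b = 0)) → 5*b < 10)))))


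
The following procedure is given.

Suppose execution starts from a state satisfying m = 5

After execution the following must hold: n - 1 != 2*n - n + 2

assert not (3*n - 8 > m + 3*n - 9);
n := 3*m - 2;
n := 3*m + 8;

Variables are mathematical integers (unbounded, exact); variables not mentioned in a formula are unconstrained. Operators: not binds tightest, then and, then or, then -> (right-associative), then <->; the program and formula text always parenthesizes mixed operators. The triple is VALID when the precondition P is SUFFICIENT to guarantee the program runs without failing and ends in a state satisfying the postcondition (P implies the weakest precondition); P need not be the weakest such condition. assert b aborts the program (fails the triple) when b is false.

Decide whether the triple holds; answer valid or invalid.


Working backward. After the program, the postcondition n - 1 != 2*n - n + 2 must hold; in canonical form it is true.
Before n := 3*m + 8: true
Before n := 3*m - 2: true
Before assert not (3*n - 8 > m + 3*n - 9): not (m < 1)
The weakest precondition is not (m < 1).
Check whether m = 5 implies it.
Every state satisfying the precondition satisfies the weakest precondition: the implication holds.
Answer: valid


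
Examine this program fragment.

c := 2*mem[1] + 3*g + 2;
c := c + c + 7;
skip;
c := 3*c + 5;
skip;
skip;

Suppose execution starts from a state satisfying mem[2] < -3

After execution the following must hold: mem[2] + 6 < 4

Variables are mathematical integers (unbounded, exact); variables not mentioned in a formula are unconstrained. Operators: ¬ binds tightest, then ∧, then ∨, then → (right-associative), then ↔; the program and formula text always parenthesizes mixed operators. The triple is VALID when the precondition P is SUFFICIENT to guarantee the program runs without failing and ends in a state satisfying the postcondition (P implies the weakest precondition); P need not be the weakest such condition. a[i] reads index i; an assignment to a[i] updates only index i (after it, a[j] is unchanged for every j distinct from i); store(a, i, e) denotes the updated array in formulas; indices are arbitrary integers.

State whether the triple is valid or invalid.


Working backward. After the program, the postcondition mem[2] + 6 < 4 must hold; in canonical form it is mem[2] < -2.
Before skip: mem[2] < -2
Before skip: mem[2] < -2
Before c := 3*c + 5: mem[2] < -2
Before skip: mem[2] < -2
Before c := c + c + 7: mem[2] < -2
Before c := 2*mem[1] + 3*g + 2: mem[2] < -2
The weakest precondition is mem[2] < -2.
Check whether mem[2] < -3 implies it.
Every state satisfying the precondition satisfies the weakest precondition: the implication holds.
Answer: valid


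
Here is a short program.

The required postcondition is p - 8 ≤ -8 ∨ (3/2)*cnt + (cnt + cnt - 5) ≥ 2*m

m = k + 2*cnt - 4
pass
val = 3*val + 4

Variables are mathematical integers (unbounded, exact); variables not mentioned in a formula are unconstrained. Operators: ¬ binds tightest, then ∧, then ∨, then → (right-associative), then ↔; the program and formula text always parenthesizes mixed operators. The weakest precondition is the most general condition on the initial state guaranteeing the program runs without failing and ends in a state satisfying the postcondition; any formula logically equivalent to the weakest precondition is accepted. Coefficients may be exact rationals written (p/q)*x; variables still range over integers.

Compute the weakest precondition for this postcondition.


Working backward. After the program, the postcondition p - 8 ≤ -8 ∨ (3/2)*cnt + (cnt + cnt - 5) ≥ 2*m must hold; in canonical form it is p ≤ 0 ∨ (7/2)*cnt ≥ 2*m + 5.
Before val := 3*val + 4: p ≤ 0 ∨ (7/2)*cnt ≥ 2*m + 5
Before skip: p ≤ 0 ∨ (7/2)*cnt ≥ 2*m + 5
Before m := k + 2*cnt - 4: p ≤ 0 ∨ (1/2)*cnt + 2*k ≤ 3
Answer: WP = p ≤ 0 ∨ (1/2)*cnt + 2*k ≤ 3


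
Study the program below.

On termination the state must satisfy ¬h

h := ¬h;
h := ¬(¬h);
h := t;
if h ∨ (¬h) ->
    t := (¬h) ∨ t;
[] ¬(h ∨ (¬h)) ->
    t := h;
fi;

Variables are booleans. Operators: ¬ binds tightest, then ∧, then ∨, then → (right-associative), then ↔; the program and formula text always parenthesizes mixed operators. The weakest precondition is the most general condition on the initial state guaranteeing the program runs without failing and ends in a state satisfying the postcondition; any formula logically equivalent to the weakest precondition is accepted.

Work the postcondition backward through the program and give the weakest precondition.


Working backward. After the program, ¬h must hold.
Then branch requires ¬h; else branch requires ¬h.
Before the if: ¬h
Before h := t: ¬t
Before h := ¬(¬h): ¬t
Before h := ¬h: ¬t
Answer: WP = ¬t


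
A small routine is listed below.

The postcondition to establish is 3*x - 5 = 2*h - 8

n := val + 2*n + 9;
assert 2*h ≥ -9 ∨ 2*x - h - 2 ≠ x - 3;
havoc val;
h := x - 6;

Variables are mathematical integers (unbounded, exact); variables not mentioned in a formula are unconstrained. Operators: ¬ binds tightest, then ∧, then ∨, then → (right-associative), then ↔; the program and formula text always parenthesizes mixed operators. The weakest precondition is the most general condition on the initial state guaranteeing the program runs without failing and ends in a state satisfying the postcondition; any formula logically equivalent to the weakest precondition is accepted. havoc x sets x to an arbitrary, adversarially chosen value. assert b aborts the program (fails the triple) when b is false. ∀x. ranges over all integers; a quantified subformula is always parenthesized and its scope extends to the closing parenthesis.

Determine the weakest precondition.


Working backward. After the program, the postcondition 3*x - 5 = 2*h - 8 must hold; in canonical form it is 3*x = 2*h - 3.
Before h := x - 6: x = -15
Before havoc val: x = -15
Before assert 2*h ≥ -9 ∨ 2*x - h - 2 ≠ x - 3: (2*h ≥ -9 ∨ x ≠ h - 1) ∧ x = -15
Before n := val + 2*n + 9: (2*h ≥ -9 ∨ x ≠ h - 1) ∧ x = -15
Answer: WP = (2*h ≥ -9 ∨ x ≠ h - 1) ∧ x = -15


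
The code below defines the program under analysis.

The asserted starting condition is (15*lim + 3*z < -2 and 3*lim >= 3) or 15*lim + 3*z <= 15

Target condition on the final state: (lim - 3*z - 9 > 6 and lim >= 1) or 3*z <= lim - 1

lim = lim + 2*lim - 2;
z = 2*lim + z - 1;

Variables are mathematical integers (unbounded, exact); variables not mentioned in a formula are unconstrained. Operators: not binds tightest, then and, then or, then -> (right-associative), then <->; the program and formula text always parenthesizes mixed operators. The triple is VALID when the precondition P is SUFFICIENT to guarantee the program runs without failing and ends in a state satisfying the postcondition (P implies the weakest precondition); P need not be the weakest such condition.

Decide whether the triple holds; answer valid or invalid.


Working backward. After the program, the postcondition (lim - 3*z - 9 > 6 and lim >= 1) or 3*z <= lim - 1 must hold; in canonical form it is (lim > 3*z + 15 and lim >= 1) or 3*z <= lim - 1.
Before z := 2*lim + z - 1: (5*lim + 3*z < -12 and lim >= 1) or 5*lim + 3*z <= 2
Before lim := lim + 2*lim - 2: (15*lim + 3*z < -2 and 3*lim >= 3) or 15*lim + 3*z <= 12
The weakest precondition is (15*lim + 3*z < -2 and 3*lim >= 3) or 15*lim + 3*z <= 12.
Check whether (15*lim + 3*z < -2 and 3*lim >= 3) or 15*lim + 3*z <= 15 implies it.
Countermodel: at the initial state lim = 0, z = 5, the precondition holds but the weakest precondition fails.
Answer: invalid


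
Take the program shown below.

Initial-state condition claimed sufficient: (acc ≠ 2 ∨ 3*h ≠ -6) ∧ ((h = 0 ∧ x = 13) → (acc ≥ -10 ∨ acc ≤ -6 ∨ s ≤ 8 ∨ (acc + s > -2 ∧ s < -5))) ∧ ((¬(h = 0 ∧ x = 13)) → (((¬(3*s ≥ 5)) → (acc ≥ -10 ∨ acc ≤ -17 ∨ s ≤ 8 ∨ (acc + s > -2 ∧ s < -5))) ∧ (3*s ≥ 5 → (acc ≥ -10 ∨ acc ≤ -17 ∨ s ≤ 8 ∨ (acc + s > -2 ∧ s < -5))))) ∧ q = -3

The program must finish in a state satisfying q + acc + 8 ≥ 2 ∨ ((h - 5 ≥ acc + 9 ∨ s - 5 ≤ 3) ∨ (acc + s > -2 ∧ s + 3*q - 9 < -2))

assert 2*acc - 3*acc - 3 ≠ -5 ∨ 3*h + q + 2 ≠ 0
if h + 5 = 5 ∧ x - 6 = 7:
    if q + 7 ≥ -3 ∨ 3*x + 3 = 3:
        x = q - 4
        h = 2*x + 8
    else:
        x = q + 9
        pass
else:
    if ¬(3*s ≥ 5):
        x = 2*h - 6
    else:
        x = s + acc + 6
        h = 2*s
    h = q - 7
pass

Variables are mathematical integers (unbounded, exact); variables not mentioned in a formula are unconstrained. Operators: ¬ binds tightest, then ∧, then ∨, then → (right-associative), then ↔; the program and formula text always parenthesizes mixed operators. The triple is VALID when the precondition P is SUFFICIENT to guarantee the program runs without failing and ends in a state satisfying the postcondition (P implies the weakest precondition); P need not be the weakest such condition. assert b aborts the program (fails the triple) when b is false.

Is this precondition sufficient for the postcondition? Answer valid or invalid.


Working backward. After the program, the postcondition q + acc + 8 ≥ 2 ∨ ((h - 5 ≥ acc + 9 ∨ s - 5 ≤ 3) ∨ (acc + s > -2 ∧ s + 3*q - 9 < -2)) must hold; in canonical form it is acc + q ≥ -6 ∨ h ≥ acc + 14 ∨ s ≤ 8 ∨ (acc + s > -2 ∧ 3*q + s < 7).
Before skip: acc + q ≥ -6 ∨ h ≥ acc + 14 ∨ s ≤ 8 ∨ (acc + s > -2 ∧ 3*q + s < 7)
Then branch requires ((q ≥ -10 ∨ 3*x = 0) → (acc + q ≥ -6 ∨ 2*q ≥ acc + 14 ∨ s ≤ 8 ∨ (acc + s > -2 ∧ 3*q + s < 7))) ∧ ((¬(q ≥ -10 ∨ 3*x = 0)) → (acc + q ≥ -6 ∨ h ≥ acc + 14 ∨ s ≤ 8 ∨ (acc + s > -2 ∧ 3*q + s < 7))); else branch requires ((¬(3*s ≥ 5)) → (acc + q ≥ -6 ∨ q ≥ acc + 21 ∨ s ≤ 8 ∨ (acc + s > -2 ∧ 3*q + s < 7))) ∧ (3*s ≥ 5 → (acc + q ≥ -6 ∨ q ≥ acc + 21 ∨ s ≤ 8 ∨ (acc + s > -2 ∧ 3*q + s < 7))).
Before the if: ((h = 0 ∧ x = 13) → (((q ≥ -10 ∨ 3*x = 0) → (acc + q ≥ -6 ∨ 2*q ≥ acc + 14 ∨ s ≤ 8 ∨ (acc + s > -2 ∧ 3*q + s < 7))) ∧ ((¬(q ≥ -10 ∨ 3*x = 0)) → (acc + q ≥ -6 ∨ h ≥ acc + 14 ∨ s ≤ 8 ∨ (acc + s > -2 ∧ 3*q + s < 7))))) ∧ ((¬(h = 0 ∧ x = 13)) → (((¬(3*s ≥ 5)) → (acc + q ≥ -6 ∨ q ≥ acc + 21 ∨ s ≤ 8 ∨ (acc + s > -2 ∧ 3*q + s < 7))) ∧ (3*s ≥ 5 → (acc + q ≥ -6 ∨ q ≥ acc + 21 ∨ s ≤ 8 ∨ (acc + s > -2 ∧ 3*q + s < 7)))))
Before assert 2*acc - 3*acc - 3 ≠ -5 ∨ 3*h + q + 2 ≠ 0: (acc ≠ 2 ∨ 3*h + q ≠ -2) ∧ ((h = 0 ∧ x = 13) → (((q ≥ -10 ∨ 3*x = 0) → (acc + q ≥ -6 ∨ 2*q ≥ acc + 14 ∨ s ≤ 8 ∨ (acc + s > -2 ∧ 3*q + s < 7))) ∧ ((¬(q ≥ -10 ∨ 3*x = 0)) → (acc + q ≥ -6 ∨ h ≥ acc + 14 ∨ s ≤ 8 ∨ (acc + s > -2 ∧ 3*q + s < 7))))) ∧ ((¬(h = 0 ∧ x = 13)) → (((¬(3*s ≥ 5)) → (acc + q ≥ -6 ∨ q ≥ acc + 21 ∨ s ≤ 8 ∨ (acc + s > -2 ∧ 3*q + s < 7))) ∧ (3*s ≥ 5 → (acc + q ≥ -6 ∨ q ≥ acc + 21 ∨ s ≤ 8 ∨ (acc + s > -2 ∧ 3*q + s < 7)))))
The weakest precondition is (acc ≠ 2 ∨ 3*h + q ≠ -2) ∧ ((h = 0 ∧ x = 13) → (((q ≥ -10 ∨ 3*x = 0) → (acc + q ≥ -6 ∨ 2*q ≥ acc + 14 ∨ s ≤ 8 ∨ (acc + s > -2 ∧ 3*q + s < 7))) ∧ ((¬(q ≥ -10 ∨ 3*x = 0)) → (acc + q ≥ -6 ∨ h ≥ acc + 14 ∨ s ≤ 8 ∨ (acc + s > -2 ∧ 3*q + s < 7))))) ∧ ((¬(h = 0 ∧ x = 13)) → (((¬(3*s ≥ 5)) → (acc + q ≥ -6 ∨ q ≥ acc + 21 ∨ s ≤ 8 ∨ (acc + s > -2 ∧ 3*q + s < 7))) ∧ (3*s ≥ 5 → (acc + q ≥ -6 ∨ q ≥ acc + 21 ∨ s ≤ 8 ∨ (acc + s > -2 ∧ 3*q + s < 7))))).
Check whether (acc ≠ 2 ∨ 3*h ≠ -6) ∧ ((h = 0 ∧ x = 13) → (acc ≥ -10 ∨ acc ≤ -6 ∨ s ≤ 8 ∨ (acc + s > -2 ∧ s < -5))) ∧ ((¬(h = 0 ∧ x = 13)) → (((¬(3*s ≥ 5)) → (acc ≥ -10 ∨ acc ≤ -17 ∨ s ≤ 8 ∨ (acc + s > -2 ∧ s < -5))) ∧ (3*s ≥ 5 → (acc ≥ -10 ∨ acc ≤ -17 ∨ s ≤ 8 ∨ (acc + s > -2 ∧ s < -5))))) ∧ q = -3 implies it.
Countermodel: at the initial state acc = -11, h = 0, q = -3, s = 16, x = 13, the precondition holds but the weakest precondition fails.
Answer: invalid


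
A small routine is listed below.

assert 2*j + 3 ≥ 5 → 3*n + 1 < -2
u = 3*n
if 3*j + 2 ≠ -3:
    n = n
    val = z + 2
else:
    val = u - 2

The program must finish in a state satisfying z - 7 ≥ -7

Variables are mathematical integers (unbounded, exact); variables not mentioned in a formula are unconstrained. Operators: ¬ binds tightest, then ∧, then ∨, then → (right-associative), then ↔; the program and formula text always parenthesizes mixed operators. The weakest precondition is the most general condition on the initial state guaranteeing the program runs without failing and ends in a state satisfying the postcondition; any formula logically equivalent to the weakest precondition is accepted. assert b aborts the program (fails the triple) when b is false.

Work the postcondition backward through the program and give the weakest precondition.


Working backward. After the program, the postcondition z - 7 ≥ -7 must hold; in canonical form it is z ≥ 0.
Then branch requires z ≥ 0; else branch requires z ≥ 0.
Before the if: (3*j ≠ -5 → z ≥ 0) ∧ ((¬(3*j ≠ -5)) → z ≥ 0)
Before u := 3*n: (3*j ≠ -5 → z ≥ 0) ∧ ((¬(3*j ≠ -5)) → z ≥ 0)
Before assert 2*j + 3 ≥ 5 → 3*n + 1 < -2: (2*j ≥ 2 → 3*n < -3) ∧ (3*j ≠ -5 → z ≥ 0) ∧ ((¬(3*j ≠ -5)) → z ≥ 0)
Answer: WP = (2*j ≥ 2 → 3*n < -3) ∧ (3*j ≠ -5 → z ≥ 0) ∧ ((¬(3*j ≠ -5)) → z ≥ 0)


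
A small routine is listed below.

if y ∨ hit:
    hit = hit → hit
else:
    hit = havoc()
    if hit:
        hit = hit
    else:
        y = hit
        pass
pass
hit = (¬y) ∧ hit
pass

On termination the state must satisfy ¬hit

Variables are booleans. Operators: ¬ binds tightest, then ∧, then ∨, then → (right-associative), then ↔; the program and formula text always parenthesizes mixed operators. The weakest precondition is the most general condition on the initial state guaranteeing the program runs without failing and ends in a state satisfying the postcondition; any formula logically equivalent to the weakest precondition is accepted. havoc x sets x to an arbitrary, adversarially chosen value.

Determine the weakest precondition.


Working backward. After the program, ¬hit must hold.
Before skip: ¬hit
Before hit := (¬y) ∧ hit: ¬((¬y) ∧ hit)
Before skip: ¬((¬y) ∧ hit)
Then branch requires y; else branch requires y.
Before the if: ((y ∨ hit) → y) ∧ ((¬(y ∨ hit)) → y)
Answer: WP = ((y ∨ hit) → y) ∧ ((¬(y ∨ hit)) → y)


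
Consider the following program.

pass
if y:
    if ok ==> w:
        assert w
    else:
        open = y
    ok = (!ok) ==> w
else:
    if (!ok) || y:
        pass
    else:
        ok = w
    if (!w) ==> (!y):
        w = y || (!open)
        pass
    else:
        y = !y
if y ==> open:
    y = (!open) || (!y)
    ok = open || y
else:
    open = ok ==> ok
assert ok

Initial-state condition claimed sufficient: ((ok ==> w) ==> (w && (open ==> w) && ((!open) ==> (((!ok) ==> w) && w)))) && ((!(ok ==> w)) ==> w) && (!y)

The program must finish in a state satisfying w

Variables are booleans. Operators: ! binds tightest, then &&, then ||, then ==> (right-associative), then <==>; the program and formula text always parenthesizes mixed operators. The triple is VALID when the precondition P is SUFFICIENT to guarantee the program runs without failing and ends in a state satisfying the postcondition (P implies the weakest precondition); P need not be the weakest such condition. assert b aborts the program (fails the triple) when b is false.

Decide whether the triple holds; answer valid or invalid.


Working backward. After the program, w must hold.
Before assert ok: ok && w
Then branch requires w; else branch requires ok && w.
Before the if: ((y ==> open) ==> w) && ((!(y ==> open)) ==> (ok && w))
Then branch requires ((ok ==> w) ==> (w && ((y ==> open) ==> w) && ((!(y ==> open)) ==> (((!ok) ==> w) && w)))) && ((!(ok ==> w)) ==> w); else branch requires (((!ok) || y) ==> ((((!w) ==> (!y)) ==> (((y ==> open) ==> (y || (!open))) && ((!(y ==> open)) ==> (ok && (y || (!open)))))) && ((!((!w) ==> (!y))) ==> ((((!y) ==> open) ==> w) && ((!((!y) ==> open)) ==> (ok && w)))))) && ((!((!ok) || y)) ==> ((((!w) ==> (!y)) ==> (((y ==> open) ==> (y || (!open))) && ((!(y ==> open)) ==> (w && (y || (!open)))))) && ((!((!w) ==> (!y))) ==> ((((!y) ==> open) ==> w) && ((!((!y) ==> open)) ==> w))))).
Before the if: (y ==> (((ok ==> w) ==> (w && ((y ==> open) ==> w) && ((!(y ==> open)) ==> (((!ok) ==> w) && w)))) && ((!(ok ==> w)) ==> w))) && ((!y) ==> ((((!ok) || y) ==> ((((!w) ==> (!y)) ==> (((y ==> open) ==> (y || (!open))) && ((!(y ==> open)) ==> (ok && (y || (!open)))))) && ((!((!w) ==> (!y))) ==> ((((!y) ==> open) ==> w) && ((!((!y) ==> open)) ==> (ok && w)))))) && ((!((!ok) || y)) ==> ((((!w) ==> (!y)) ==> (((y ==> open) ==> (y || (!open))) && ((!(y ==> open)) ==> (w && (y || (!open)))))) && ((!((!w) ==> (!y))) ==> ((((!y) ==> open) ==> w) && ((!((!y) ==> open)) ==> w)))))))
Before skip: (y ==> (((ok ==> w) ==> (w && ((y ==> open) ==> w) && ((!(y ==> open)) ==> (((!ok) ==> w) && w)))) && ((!(ok ==> w)) ==> w))) && ((!y) ==> ((((!ok) || y) ==> ((((!w) ==> (!y)) ==> (((y ==> open) ==> (y || (!open))) && ((!(y ==> open)) ==> (ok && (y || (!open)))))) && ((!((!w) ==> (!y))) ==> ((((!y) ==> open) ==> w) && ((!((!y) ==> open)) ==> (ok && w)))))) && ((!((!ok) || y)) ==> ((((!w) ==> (!y)) ==> (((y ==> open) ==> (y || (!open))) && ((!(y ==> open)) ==> (w && (y || (!open)))))) && ((!((!w) ==> (!y))) ==> ((((!y) ==> open) ==> w) && ((!((!y) ==> open)) ==> w)))))))
The weakest precondition is (y ==> (((ok ==> w) ==> (w && ((y ==> open) ==> w) && ((!(y ==> open)) ==> (((!ok) ==> w) && w)))) && ((!(ok ==> w)) ==> w))) && ((!y) ==> ((((!ok) || y) ==> ((((!w) ==> (!y)) ==> (((y ==> open) ==> (y || (!open))) && ((!(y ==> open)) ==> (ok && (y || (!open)))))) && ((!((!w) ==> (!y))) ==> ((((!y) ==> open) ==> w) && ((!((!y) ==> open)) ==> (ok && w)))))) && ((!((!ok) || y)) ==> ((((!w) ==> (!y)) ==> (((y ==> open) ==> (y || (!open))) && ((!(y ==> open)) ==> (w && (y || (!open)))))) && ((!((!w) ==> (!y))) ==> ((((!y) ==> open) ==> w) && ((!((!y) ==> open)) ==> w))))))).
Check whether ((ok ==> w) ==> (w && (open ==> w) && ((!open) ==> (((!ok) ==> w) && w)))) && ((!(ok ==> w)) ==> w) && (!y) implies it.
Countermodel: at the initial state ok = false, open = true, w = true, y = false, the precondition holds but the weakest precondition fails.
Answer: invalid


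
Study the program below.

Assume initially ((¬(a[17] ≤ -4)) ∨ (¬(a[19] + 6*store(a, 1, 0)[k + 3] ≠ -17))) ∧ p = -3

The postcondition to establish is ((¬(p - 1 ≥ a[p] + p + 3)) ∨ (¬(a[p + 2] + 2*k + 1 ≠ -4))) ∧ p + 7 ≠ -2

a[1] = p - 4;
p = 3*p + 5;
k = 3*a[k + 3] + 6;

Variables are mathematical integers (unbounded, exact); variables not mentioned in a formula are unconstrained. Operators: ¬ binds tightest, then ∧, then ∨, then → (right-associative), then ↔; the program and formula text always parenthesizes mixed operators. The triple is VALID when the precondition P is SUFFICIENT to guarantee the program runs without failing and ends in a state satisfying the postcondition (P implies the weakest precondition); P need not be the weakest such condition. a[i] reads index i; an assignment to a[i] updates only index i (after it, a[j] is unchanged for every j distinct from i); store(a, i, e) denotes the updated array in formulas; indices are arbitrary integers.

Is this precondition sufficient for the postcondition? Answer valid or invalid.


Working backward. After the program, the postcondition ((¬(p - 1 ≥ a[p] + p + 3)) ∨ (¬(a[p + 2] + 2*k + 1 ≠ -4))) ∧ p + 7 ≠ -2 must hold; in canonical form it is ((¬(a[p] ≤ -4)) ∨ (¬(a[p + 2] + 2*k ≠ -5))) ∧ p ≠ -9.
Before k := 3*a[k + 3] + 6: ((¬(a[p] ≤ -4)) ∨ (¬(6*a[k + 3] + a[p + 2] ≠ -17))) ∧ p ≠ -9
Before p := 3*p + 5: ((¬(a[3*p + 5] ≤ -4)) ∨ (¬(a[3*p + 7] + 6*a[k + 3] ≠ -17))) ∧ 3*p ≠ -14
Before a[1] := p - 4: ((¬(store(a, 1, p - 4)[3*p + 5] ≤ -4)) ∨ (¬(store(a, 1, p - 4)[3*p + 7] + 6*store(a, 1, p - 4)[k + 3] ≠ -17))) ∧ 3*p ≠ -14
The weakest precondition is ((¬(store(a, 1, p - 4)[3*p + 5] ≤ -4)) ∨ (¬(store(a, 1, p - 4)[3*p + 7] + 6*store(a, 1, p - 4)[k + 3] ≠ -17))) ∧ 3*p ≠ -14.
Check whether ((¬(a[17] ≤ -4)) ∨ (¬(a[19] + 6*store(a, 1, 0)[k + 3] ≠ -17))) ∧ p = -3 implies it.
Countermodel: at the initial state a = {[-4] = -30156, [-2] = 24, [1] = 2, [17] = 6516, [19] = 2, elsewhere 2}, k = -2, p = -3, the precondition holds but the weakest precondition fails.
Answer: invalid


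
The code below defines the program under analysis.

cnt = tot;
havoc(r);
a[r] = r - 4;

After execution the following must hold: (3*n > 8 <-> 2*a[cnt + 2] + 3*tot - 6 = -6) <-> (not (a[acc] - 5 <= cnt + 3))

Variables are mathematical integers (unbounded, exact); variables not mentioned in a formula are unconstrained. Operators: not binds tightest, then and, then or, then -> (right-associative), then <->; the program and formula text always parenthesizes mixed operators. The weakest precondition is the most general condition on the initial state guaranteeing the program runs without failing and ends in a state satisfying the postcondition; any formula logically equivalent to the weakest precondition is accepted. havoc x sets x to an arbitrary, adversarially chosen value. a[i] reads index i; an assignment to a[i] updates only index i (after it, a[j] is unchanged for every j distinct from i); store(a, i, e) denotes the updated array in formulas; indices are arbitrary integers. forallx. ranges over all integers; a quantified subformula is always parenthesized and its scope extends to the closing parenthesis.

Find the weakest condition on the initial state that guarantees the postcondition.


Working backward. After the program, the postcondition (3*n > 8 <-> 2*a[cnt + 2] + 3*tot - 6 = -6) <-> (not (a[acc] - 5 <= cnt + 3)) must hold; in canonical form it is (3*n > 8 <-> 2*a[cnt + 2] + 3*tot = 0) <-> (not (a[acc] <= cnt + 8)).
Before a[r] := r - 4: (3*n > 8 <-> 2*store(a, r, r - 4)[cnt + 2] + 3*tot = 0) <-> (not (store(a, r, r - 4)[acc] <= cnt + 8))
Before havoc r: forall r_1. ((3*n > 8 <-> 2*store(a, r_1, r_1 - 4)[cnt + 2] + 3*tot = 0) <-> (not (store(a, r_1, r_1 - 4)[acc] <= cnt + 8)))
Before cnt := tot: forall r_1. ((3*n > 8 <-> 2*store(a, r_1, r_1 - 4)[tot + 2] + 3*tot = 0) <-> (not (store(a, r_1, r_1 - 4)[acc] <= tot + 8)))
Answer: WP = forall r_1. ((3*n > 8 <-> 2*store(a, r_1, r_1 - 4)[tot + 2] + 3*tot = 0) <-> (not (store(a, r_1, r_1 - 4)[acc] <= tot + 8)))


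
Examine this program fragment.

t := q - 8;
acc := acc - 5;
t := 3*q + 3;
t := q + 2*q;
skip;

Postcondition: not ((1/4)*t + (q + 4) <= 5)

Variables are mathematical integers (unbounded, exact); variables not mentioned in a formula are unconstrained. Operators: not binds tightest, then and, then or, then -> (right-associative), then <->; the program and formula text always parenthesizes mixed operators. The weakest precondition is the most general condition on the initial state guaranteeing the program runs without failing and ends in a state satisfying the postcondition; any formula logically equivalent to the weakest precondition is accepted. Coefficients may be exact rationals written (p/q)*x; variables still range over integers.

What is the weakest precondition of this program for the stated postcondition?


Working backward. After the program, the postcondition not ((1/4)*t + (q + 4) <= 5) must hold; in canonical form it is not (q + (1/4)*t <= 1).
Before skip: not (q + (1/4)*t <= 1)
Before t := q + 2*q: not ((7/4)*q <= 1)
Before t := 3*q + 3: not ((7/4)*q <= 1)
Before acc := acc - 5: not ((7/4)*q <= 1)
Before t := q - 8: not ((7/4)*q <= 1)
Answer: WP = not ((7/4)*q <= 1)


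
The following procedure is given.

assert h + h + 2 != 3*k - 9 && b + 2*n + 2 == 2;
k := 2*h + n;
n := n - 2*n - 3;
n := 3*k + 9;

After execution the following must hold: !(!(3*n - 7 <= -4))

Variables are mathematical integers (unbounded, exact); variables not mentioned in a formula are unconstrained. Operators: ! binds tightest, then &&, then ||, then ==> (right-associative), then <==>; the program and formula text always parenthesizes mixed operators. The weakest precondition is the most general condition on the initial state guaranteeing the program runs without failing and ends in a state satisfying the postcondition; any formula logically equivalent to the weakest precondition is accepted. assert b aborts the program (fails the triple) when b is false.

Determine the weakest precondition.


Working backward. After the program, the postcondition !(!(3*n - 7 <= -4)) must hold; in canonical form it is 3*n <= 3.
Before n := 3*k + 9: 9*k <= -24
Before n := n - 2*n - 3: 9*k <= -24
Before k := 2*h + n: 18*h + 9*n <= -24
Before assert h + h + 2 != 3*k - 9 && b + 2*n + 2 == 2: 2*h != 3*k - 11 && b + 2*n == 0 && 18*h + 9*n <= -24
Answer: WP = 2*h != 3*k - 11 && b + 2*n == 0 && 18*h + 9*n <= -24


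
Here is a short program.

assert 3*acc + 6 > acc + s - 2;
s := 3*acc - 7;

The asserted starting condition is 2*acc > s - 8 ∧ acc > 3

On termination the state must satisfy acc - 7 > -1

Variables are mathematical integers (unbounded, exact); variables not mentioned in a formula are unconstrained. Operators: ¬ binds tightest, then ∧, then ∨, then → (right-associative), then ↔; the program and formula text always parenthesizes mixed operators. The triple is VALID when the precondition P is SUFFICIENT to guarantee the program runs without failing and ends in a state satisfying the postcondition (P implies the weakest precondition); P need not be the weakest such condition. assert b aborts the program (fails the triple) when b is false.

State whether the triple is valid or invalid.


Working backward. After the program, the postcondition acc - 7 > -1 must hold; in canonical form it is acc > 6.
Before s := 3*acc - 7: acc > 6
Before assert 3*acc + 6 > acc + s - 2: 2*acc > s - 8 ∧ acc > 6
The weakest precondition is 2*acc > s - 8 ∧ acc > 6.
Check whether 2*acc > s - 8 ∧ acc > 3 implies it.
Countermodel: at the initial state acc = 4, s = 15, the precondition holds but the weakest precondition fails.
Answer: invalid


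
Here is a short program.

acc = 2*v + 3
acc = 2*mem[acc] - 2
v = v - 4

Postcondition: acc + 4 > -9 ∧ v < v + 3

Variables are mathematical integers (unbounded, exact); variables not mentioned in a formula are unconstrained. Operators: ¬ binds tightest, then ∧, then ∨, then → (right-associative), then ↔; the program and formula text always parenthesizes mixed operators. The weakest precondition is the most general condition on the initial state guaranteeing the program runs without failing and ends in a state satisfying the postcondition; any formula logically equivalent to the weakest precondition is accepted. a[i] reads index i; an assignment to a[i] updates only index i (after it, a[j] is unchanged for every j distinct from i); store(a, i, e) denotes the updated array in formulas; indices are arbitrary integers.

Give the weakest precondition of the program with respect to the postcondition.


Working backward. After the program, the postcondition acc + 4 > -9 ∧ v < v + 3 must hold; in canonical form it is acc > -13.
Before v := v - 4: acc > -13
Before acc := 2*mem[acc] - 2: 2*mem[acc] > -11
Before acc := 2*v + 3: 2*mem[2*v + 3] > -11
Answer: WP = 2*mem[2*v + 3] > -11


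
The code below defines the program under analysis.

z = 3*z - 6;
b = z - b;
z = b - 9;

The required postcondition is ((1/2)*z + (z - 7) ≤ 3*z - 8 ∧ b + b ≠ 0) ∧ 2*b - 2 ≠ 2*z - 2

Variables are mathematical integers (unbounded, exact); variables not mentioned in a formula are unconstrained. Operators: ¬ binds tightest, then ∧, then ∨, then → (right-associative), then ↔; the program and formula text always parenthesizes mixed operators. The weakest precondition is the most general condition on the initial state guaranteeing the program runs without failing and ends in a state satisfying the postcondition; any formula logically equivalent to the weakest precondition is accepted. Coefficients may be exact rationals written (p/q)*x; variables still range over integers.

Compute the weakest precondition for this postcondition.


Working backward. After the program, the postcondition ((1/2)*z + (z - 7) ≤ 3*z - 8 ∧ b + b ≠ 0) ∧ 2*b - 2 ≠ 2*z - 2 must hold; in canonical form it is (3/2)*z ≥ 1 ∧ 2*b ≠ 0 ∧ 2*b ≠ 2*z.
Before z := b - 9: (3/2)*b ≥ 29/2 ∧ 2*b ≠ 0
Before b := z - b: (3/2)*z ≥ (3/2)*b + 29/2 ∧ 2*z ≠ 2*b
Before z := 3*z - 6: (9/2)*z ≥ (3/2)*b + 47/2 ∧ 6*z ≠ 2*b + 12
Answer: WP = (9/2)*z ≥ (3/2)*b + 47/2 ∧ 6*z ≠ 2*b + 12


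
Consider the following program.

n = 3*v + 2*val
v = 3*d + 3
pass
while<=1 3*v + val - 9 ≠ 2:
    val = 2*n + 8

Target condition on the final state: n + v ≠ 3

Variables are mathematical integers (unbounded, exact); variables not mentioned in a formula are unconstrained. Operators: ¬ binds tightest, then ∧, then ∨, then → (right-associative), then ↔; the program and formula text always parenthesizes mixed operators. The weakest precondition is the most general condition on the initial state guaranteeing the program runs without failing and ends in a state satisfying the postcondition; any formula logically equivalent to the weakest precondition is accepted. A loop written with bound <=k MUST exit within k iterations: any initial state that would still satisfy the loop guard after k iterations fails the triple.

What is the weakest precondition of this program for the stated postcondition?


Working backward. After the program, n + v ≠ 3 must hold.
Before the loop (bound <=1), unroll the exhaustion recursion (WP_0 = exit-now case; WP_j = one more guarded iteration, up to j = 1):
  WP_0: (¬(3*v + val ≠ 11)) ∧ n + v ≠ 3
  WP_1: (3*v + val ≠ 11 → ((¬(2*n + 3*v ≠ 3)) ∧ n + v ≠ 3)) ∧ ((¬(3*v + val ≠ 11)) → n + v ≠ 3)
So before the loop: (3*v + val ≠ 11 → ((¬(2*n + 3*v ≠ 3)) ∧ n + v ≠ 3)) ∧ ((¬(3*v + val ≠ 11)) → n + v ≠ 3)
Before skip: (3*v + val ≠ 11 → ((¬(2*n + 3*v ≠ 3)) ∧ n + v ≠ 3)) ∧ ((¬(3*v + val ≠ 11)) → n + v ≠ 3)
Before v := 3*d + 3: (9*d + val ≠ 2 → ((¬(9*d + 2*n ≠ -6)) ∧ 3*d + n ≠ 0)) ∧ ((¬(9*d + val ≠ 2)) → 3*d + n ≠ 0)
Before n := 3*v + 2*val: (9*d + val ≠ 2 → ((¬(9*d + 6*v + 4*val ≠ -6)) ∧ 3*d + 3*v + 2*val ≠ 0)) ∧ ((¬(9*d + val ≠ 2)) → 3*d + 3*v + 2*val ≠ 0)
Answer: WP = (9*d + val ≠ 2 → ((¬(9*d + 6*v + 4*val ≠ -6)) ∧ 3*d + 3*v + 2*val ≠ 0)) ∧ ((¬(9*d + val ≠ 2)) → 3*d + 3*v + 2*val ≠ 0)


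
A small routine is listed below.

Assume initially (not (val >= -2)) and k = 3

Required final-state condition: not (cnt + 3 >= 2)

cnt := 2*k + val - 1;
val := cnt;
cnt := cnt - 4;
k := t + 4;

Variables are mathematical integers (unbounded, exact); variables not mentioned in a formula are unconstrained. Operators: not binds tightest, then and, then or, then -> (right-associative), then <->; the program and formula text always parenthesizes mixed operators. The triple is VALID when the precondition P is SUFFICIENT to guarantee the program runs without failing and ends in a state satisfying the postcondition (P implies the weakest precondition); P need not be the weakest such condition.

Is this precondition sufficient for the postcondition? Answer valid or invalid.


Working backward. After the program, the postcondition not (cnt + 3 >= 2) must hold; in canonical form it is not (cnt >= -1).
Before k := t + 4: not (cnt >= -1)
Before cnt := cnt - 4: not (cnt >= 3)
Before val := cnt: not (cnt >= 3)
Before cnt := 2*k + val - 1: not (2*k + val >= 4)
The weakest precondition is not (2*k + val >= 4).
Check whether (not (val >= -2)) and k = 3 implies it.
Every state satisfying the precondition satisfies the weakest precondition: the implication holds.
Answer: valid


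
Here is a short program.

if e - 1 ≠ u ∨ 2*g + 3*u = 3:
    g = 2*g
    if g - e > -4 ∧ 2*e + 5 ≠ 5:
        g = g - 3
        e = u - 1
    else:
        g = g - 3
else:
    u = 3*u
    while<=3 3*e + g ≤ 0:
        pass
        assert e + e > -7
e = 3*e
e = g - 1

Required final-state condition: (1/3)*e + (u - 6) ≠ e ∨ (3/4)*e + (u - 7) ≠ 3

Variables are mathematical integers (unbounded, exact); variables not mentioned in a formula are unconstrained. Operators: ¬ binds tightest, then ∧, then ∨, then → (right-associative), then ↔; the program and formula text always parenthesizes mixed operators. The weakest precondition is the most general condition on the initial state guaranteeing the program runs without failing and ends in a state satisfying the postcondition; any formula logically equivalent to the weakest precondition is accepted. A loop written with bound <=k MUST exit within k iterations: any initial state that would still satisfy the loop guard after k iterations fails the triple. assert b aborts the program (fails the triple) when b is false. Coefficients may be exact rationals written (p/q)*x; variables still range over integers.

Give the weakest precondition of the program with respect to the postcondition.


Working backward. After the program, the postcondition (1/3)*e + (u - 6) ≠ e ∨ (3/4)*e + (u - 7) ≠ 3 must hold; in canonical form it is u ≠ (2/3)*e + 6 ∨ (3/4)*e + u ≠ 10.
Before e := g - 1: u ≠ (2/3)*g + 16/3 ∨ (3/4)*g + u ≠ 43/4
Before e := 3*e: u ≠ (2/3)*g + 16/3 ∨ (3/4)*g + u ≠ 43/4
Then branch requires ((2*g > e - 4 ∧ 2*e ≠ 0) → (u ≠ (4/3)*g + 10/3 ∨ (3/2)*g + u ≠ 13)) ∧ ((¬(2*g > e - 4 ∧ 2*e ≠ 0)) → (u ≠ (4/3)*g + 10/3 ∨ (3/2)*g + u ≠ 13)); else branch requires (3*e + g ≤ 0 → (2*e > -7 ∧ (3*e + g ≤ 0 → (2*e > -7 ∧ (3*e + g ≤ 0 → (2*e > -7 ∧ (¬(3*e + g ≤ 0)) ∧ (3*u ≠ (2/3)*g + 16/3 ∨ (3/4)*g + 3*u ≠ 43/4))) ∧ ((¬(3*e + g ≤ 0)) → (3*u ≠ (2/3)*g + 16/3 ∨ (3/4)*g + 3*u ≠ 43/4)))) ∧ ((¬(3*e + g ≤ 0)) → (3*u ≠ (2/3)*g + 16/3 ∨ (3/4)*g + 3*u ≠ 43/4)))) ∧ ((¬(3*e + g ≤ 0)) → (3*u ≠ (2/3)*g + 16/3 ∨ (3/4)*g + 3*u ≠ 43/4)).
Before the if: ((e ≠ u + 1 ∨ 2*g + 3*u = 3) → (((2*g > e - 4 ∧ 2*e ≠ 0) → (u ≠ (4/3)*g + 10/3 ∨ (3/2)*g + u ≠ 13)) ∧ ((¬(2*g > e - 4 ∧ 2*e ≠ 0)) → (u ≠ (4/3)*g + 10/3 ∨ (3/2)*g + u ≠ 13)))) ∧ ((¬(e ≠ u + 1 ∨ 2*g + 3*u = 3)) → ((3*e + g ≤ 0 → (2*e > -7 ∧ (3*e + g ≤ 0 → (2*e > -7 ∧ (3*e + g ≤ 0 → (2*e > -7 ∧ (¬(3*e + g ≤ 0)) ∧ (3*u ≠ (2/3)*g + 16/3 ∨ (3/4)*g + 3*u ≠ 43/4))) ∧ ((¬(3*e + g ≤ 0)) → (3*u ≠ (2/3)*g + 16/3 ∨ (3/4)*g + 3*u ≠ 43/4)))) ∧ ((¬(3*e + g ≤ 0)) → (3*u ≠ (2/3)*g + 16/3 ∨ (3/4)*g + 3*u ≠ 43/4)))) ∧ ((¬(3*e + g ≤ 0)) → (3*u ≠ (2/3)*g + 16/3 ∨ (3/4)*g + 3*u ≠ 43/4))))
Answer: WP = ((e ≠ u + 1 ∨ 2*g + 3*u = 3) → (((2*g > e - 4 ∧ 2*e ≠ 0) → (u ≠ (4/3)*g + 10/3 ∨ (3/2)*g + u ≠ 13)) ∧ ((¬(2*g > e - 4 ∧ 2*e ≠ 0)) → (u ≠ (4/3)*g + 10/3 ∨ (3/2)*g + u ≠ 13)))) ∧ ((¬(e ≠ u + 1 ∨ 2*g + 3*u = 3)) → ((3*e + g ≤ 0 → (2*e > -7 ∧ (3*e + g ≤ 0 → (2*e > -7 ∧ (3*e + g ≤ 0 → (2*e > -7 ∧ (¬(3*e + g ≤ 0)) ∧ (3*u ≠ (2/3)*g + 16/3 ∨ (3/4)*g + 3*u ≠ 43/4))) ∧ ((¬(3*e + g ≤ 0)) → (3*u ≠ (2/3)*g + 16/3 ∨ (3/4)*g + 3*u ≠ 43/4)))) ∧ ((¬(3*e + g ≤ 0)) → (3*u ≠ (2/3)*g + 16/3 ∨ (3/4)*g + 3*u ≠ 43/4)))) ∧ ((¬(3*e + g ≤ 0)) → (3*u ≠ (2/3)*g + 16/3 ∨ (3/4)*g + 3*u ≠ 43/4))))
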